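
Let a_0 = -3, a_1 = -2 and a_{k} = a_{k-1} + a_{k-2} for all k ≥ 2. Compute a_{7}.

-50

The ordinary generating function has denominator 1 - z - z^2.
Iterating the recurrence: a_0,…,a_{7} = -3, -2, -5, -7, -12, -19, -31, -50.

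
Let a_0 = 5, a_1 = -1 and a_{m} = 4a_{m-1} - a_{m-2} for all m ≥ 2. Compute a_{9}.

-94865

The ordinary generating function has denominator 1 - 4t + t^2.
Iterating the recurrence: a_0,…,a_{9} = 5, -1, -9, -35, -131, -489, -1825, -6811, -25419, -94865.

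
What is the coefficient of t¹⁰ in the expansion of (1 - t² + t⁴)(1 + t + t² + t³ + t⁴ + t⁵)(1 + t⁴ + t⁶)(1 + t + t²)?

(1 - t² + t⁴) has coefficients 1,0,-1,0,1 for degrees 0…4.
(1 + t + t² + t³ + t⁴ + t⁵) has coefficients 1,1,1,1,1,1,0,0,0,0,0 for degrees 0…10.
Multiplying by (1 + t⁴ + t⁶) gives running coefficients 1,1,1,1,2,2,2,2,2,2,1 for degrees 0…10.
Finally multiplying by (1 + t + t²), the product of all factors after the first has coefficients 1,2,3,3,4,5,6,6,6,6,5 for degrees 0…10.
[t¹⁰] = 1·5 − 1·6 + 1·6 = 5.

5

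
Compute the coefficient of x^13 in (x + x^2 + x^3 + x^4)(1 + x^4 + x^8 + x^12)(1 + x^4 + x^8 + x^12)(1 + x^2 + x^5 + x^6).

(x + x^2 + x^3 + x^4) has coefficients 0,1,1,1,1 for degrees 0…4.
(1 + x^4 + x^8 + x^12) has coefficients 1,0,0,0,1,0,0,0,1,0,0,0,1,0 for degrees 0…13.
Multiplying by (1 + x^4 + x^8 + x^12) gives running coefficients 1,0,0,0,2,0,0,0,3,0,0,0,4,0 for degrees 0…13.
Finally multiplying by (1 + x^2 + x^5 + x^6), the product of all factors after the first has coefficients 1,0,1,0,2,1,3,0,3,2,5,0,4,3 for degrees 0…13.
[x^13] = 1·4 + 1·0 + 1·5 + 1·2 = 11.

11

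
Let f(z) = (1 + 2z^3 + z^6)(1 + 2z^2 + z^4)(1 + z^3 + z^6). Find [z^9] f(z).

3

(1 + 2z^3 + z^6) has coefficients 1,0,0,2,0,0,1 for degrees 0…6.
(1 + 2z^2 + z^4) has coefficients 1,0,2,0,1,0,0,0,0,0 for degrees 0…9.
Finally multiplying by (1 + z^3 + z^6), the product of all factors after the first has coefficients 1,0,2,1,1,2,1,1,2,0 for degrees 0…9.
[z^9] = 1·0 + 2·1 + 1·1 = 3.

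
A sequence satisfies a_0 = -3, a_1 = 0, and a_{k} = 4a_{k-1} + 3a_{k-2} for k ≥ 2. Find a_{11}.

The ordinary generating function has denominator 1 - 4x - 3x^2.
Iterating the recurrence: a_0,…,a_{11} = -3, 0, -9, -36, -171, -792, -3681, -17100, -79443, -369072, -1714617, -7965684.

-7965684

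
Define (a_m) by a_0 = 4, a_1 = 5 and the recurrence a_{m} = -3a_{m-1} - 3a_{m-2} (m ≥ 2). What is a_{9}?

The ordinary generating function has denominator 1 + 3y + 3y^2.
Iterating the recurrence: a_0,…,a_{9} = 4, 5, -27, 66, -117, 153, -108, -135, 729, -1782.

-1782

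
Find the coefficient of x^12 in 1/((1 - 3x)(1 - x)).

Partial fractions give a closed form: a_n = (3/2)·3^n + (-1/2)·1^n.
At n = 12: a_12 = 797161.

797161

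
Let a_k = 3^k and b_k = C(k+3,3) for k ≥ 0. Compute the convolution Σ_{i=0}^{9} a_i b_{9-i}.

This is [x^9] in the product of the two ordinary generating functions.
Σ = 1·220 + 3·165 + 9·120 + 27·84 + 81·56 + 243·35 + 729·20 + 2187·10 + 6561·4 + 19683·1 = 99481.

99481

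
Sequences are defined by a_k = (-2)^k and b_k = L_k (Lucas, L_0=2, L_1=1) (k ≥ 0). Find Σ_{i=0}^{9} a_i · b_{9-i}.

This is [x^9] in the product of the two ordinary generating functions.
Σ = 1·76 − 2·47 + 4·29 − 8·18 + 16·11 − 32·7 + 64·4 − 128·3 + 256·1 − 512·2 = -990.

-990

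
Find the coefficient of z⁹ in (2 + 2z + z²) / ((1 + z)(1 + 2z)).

The denominator gives the recurrence a_n = −3a_(n−1) − 2a_(n−2) for n ≥ 3; the numerator fixes a_0 = 2, a_1 = -4, a_2 = 9.
Iterating: 2, -4, 9, -19, 39, -79, 159, -319, 639, -1279, so a_9 = -1279.

-1279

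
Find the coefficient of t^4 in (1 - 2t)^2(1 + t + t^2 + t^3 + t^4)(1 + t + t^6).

2

(1 - 2t)^2 has coefficients 1,-4,4 for degrees 0…2.
(1 + t + t^2 + t^3 + t^4) has coefficients 1,1,1,1,1 for degrees 0…4.
Finally multiplying by (1 + t + t^6), the product of all factors after the first has coefficients 1,2,2,2,2 for degrees 0…4.
[t^4] = 1·2 − 4·2 + 4·2 = 2.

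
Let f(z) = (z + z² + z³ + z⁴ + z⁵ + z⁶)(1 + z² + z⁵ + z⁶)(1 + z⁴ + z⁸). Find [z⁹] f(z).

(z + z² + z³ + z⁴ + z⁵ + z⁶) has coefficients 0,1,1,1,1,1,1 for degrees 0…6.
(1 + z² + z⁵ + z⁶) has coefficients 1,0,1,0,0,1,1,0,0,0 for degrees 0…9.
Finally multiplying by (1 + z⁴ + z⁸), the product of all factors after the first has coefficients 1,0,1,0,1,1,2,0,1,1 for degrees 0…9.
[z⁹] = 1·1 + 1·0 + 1·2 + 1·1 + 1·1 + 1·0 = 5.

5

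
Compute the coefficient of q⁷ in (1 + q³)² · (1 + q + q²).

(1 + q³)² has coefficients 1,0,0,2,0,0,1 for degrees 0…6.
(1 + q + q²) has coefficients 1,1,1,0,0,0,0,0 for degrees 0…7.
[q⁷] = 1·0 + 2·0 + 1·1 = 1.

1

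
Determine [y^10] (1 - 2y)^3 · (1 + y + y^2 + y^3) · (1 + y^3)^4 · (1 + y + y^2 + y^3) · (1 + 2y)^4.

-78

(1 - 2y)^3 has coefficients 1,-6,12,-8 for degrees 0…3.
(1 + y + y^2 + y^3) has coefficients 1,1,1,1,0,0,0,0,0,0,0 for degrees 0…10.
Multiplying by (1 + y^3)^4 gives running coefficients 1,1,1,5,4,4,10,6,6,10,4 for degrees 0…10.
Multiplying by (1 + y + y^2 + y^3) gives running coefficients 1,2,3,8,11,14,23,24,26,32,26 for degrees 0…10.
Finally multiplying by (1 + 2y)^4, the product of all factors after the first has coefficients 1,10,43,112,227,422,703,1024,1394,1776,2042 for degrees 0…10.
[y^10] = 1·2042 − 6·1776 + 12·1394 − 8·1024 = -78.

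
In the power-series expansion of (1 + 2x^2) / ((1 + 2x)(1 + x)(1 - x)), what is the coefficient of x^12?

The denominator gives the recurrence a_n = −2a_(n−1) + a_(n−2) + 2a_(n−3) for n ≥ 3; the numerator fixes a_0 = 1, a_1 = -2, a_2 = 7.
Iterating: 1, -2, 7, -14, 31, -62, 127, -254, 511, -1022, 2047, -4094, 8191, so a_12 = 8191.

8191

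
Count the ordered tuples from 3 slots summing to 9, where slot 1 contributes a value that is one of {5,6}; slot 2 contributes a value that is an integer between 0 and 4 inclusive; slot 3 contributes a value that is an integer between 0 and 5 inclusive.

The generating function for the choices is (z⁵ + z⁶)·(1 + z + z² + z³ + z⁴)·(1 + z + z² + z³ + z⁴ + z⁵); the count is [z⁹].
(z⁵ + z⁶) has coefficients 0,0,0,0,0,1,1 for degrees 0…6.
(1 + z + z² + z³ + z⁴) has coefficients 1,1,1,1,1,0,0,0,0,0 for degrees 0…9.
Finally multiplying by (1 + z + z² + z³ + z⁴ + z⁵), the product of all factors after the first has coefficients 1,2,3,4,5,5,4,3,2,1 for degrees 0…9.
[z⁹] = 1·5 + 1·4 = 9.

9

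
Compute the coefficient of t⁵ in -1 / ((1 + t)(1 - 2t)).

The denominator gives the recurrence a_n = a_(n−1) + 2a_(n−2) for n ≥ 2; the numerator fixes a_0 = -1, a_1 = -1.
Iterating: -1, -1, -3, -5, -11, -21, so a_5 = -21.

-21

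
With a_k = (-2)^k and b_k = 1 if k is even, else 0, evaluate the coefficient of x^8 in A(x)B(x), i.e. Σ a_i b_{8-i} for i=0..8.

341

Write out a_i and b_{8-i} for i = 0,…,8 and sum the products.
Σ = 1·1 − 2·0 + 4·1 − 8·0 + 16·1 − 32·0 + 64·1 − 128·0 + 256·1 = 341.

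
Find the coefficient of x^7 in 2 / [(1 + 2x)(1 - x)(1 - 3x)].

Partial fractions give a closed form: a_n = (8/15)·(-2)^n + (-1/3)·1^n + (9/5)·3^n.
At n = 7: a_7 = 3868.

3868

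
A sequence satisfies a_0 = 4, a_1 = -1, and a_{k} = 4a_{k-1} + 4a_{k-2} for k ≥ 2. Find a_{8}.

120832

The ordinary generating function has denominator 1 - 4x - 4x^2.
Iterating the recurrence: a_0,…,a_{8} = 4, -1, 12, 44, 224, 1072, 5184, 25024, 120832.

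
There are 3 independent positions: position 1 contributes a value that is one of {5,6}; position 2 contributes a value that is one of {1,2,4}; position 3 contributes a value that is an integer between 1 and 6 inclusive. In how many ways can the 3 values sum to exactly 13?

The generating function for the choices is (y^5 + y^6)·(y + y^2 + y^4)·(y + y^2 + y^3 + y^4 + y^5 + y^6); the count is [y^13].
(y^5 + y^6) has coefficients 0,0,0,0,0,1,1 for degrees 0…6.
(y + y^2 + y^4) has coefficients 0,1,1,0,1,0,0,0,0,0,0,0,0,0 for degrees 0…13.
Finally multiplying by (y + y^2 + y^3 + y^4 + y^5 + y^6), the product of all factors after the first has coefficients 0,0,1,2,2,3,3,3,2,1,1,0,0,0 for degrees 0…13.
[y^13] = 1·2 + 1·3 = 5.

5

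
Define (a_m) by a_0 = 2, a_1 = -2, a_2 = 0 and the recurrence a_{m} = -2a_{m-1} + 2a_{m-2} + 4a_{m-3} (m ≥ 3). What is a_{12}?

The ordinary generating function has denominator 1 + 2x - 2x^2 - 4x^3.
Iterating the recurrence: a_0,…,a_{12} = 2, -2, 0, 4, -16, 40, -96, 208, -448, 928, -1920, 3904, -7936.

-7936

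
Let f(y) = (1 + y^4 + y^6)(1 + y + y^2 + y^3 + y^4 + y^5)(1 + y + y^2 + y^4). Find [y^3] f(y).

(1 + y^4 + y^6) has coefficients 1,0,0,0 for degrees 0…3.
(1 + y + y^2 + y^3 + y^4 + y^5) has coefficients 1,1,1,1 for degrees 0…3.
Finally multiplying by (1 + y + y^2 + y^4), the product of all factors after the first has coefficients 1,2,3,3 for degrees 0…3.
[y^3] = 1·3 = 3.

3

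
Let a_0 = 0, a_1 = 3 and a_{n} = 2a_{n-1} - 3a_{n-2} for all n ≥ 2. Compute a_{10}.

The ordinary generating function has denominator 1 - 2y + 3y^2.
Iterating the recurrence: a_0,…,a_{10} = 0, 3, 6, 3, -12, -33, -30, 39, 168, 219, -66.

-66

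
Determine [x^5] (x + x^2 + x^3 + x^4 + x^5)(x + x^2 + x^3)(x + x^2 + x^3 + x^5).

(x + x^2 + x^3 + x^4 + x^5) has coefficients 0,1,1,1,1,1 for degrees 0…5.
(x + x^2 + x^3) has coefficients 0,1,1,1,0,0 for degrees 0…5.
Finally multiplying by (x + x^2 + x^3 + x^5), the product of all factors after the first has coefficients 0,0,1,2,3,2 for degrees 0…5.
[x^5] = 1·3 + 1·2 + 1·1 + 1·0 + 1·0 = 6.

6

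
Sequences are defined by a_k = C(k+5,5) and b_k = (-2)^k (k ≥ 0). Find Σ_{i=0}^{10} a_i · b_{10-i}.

1363

The convolution is the x^10 coefficient of A(x)B(x).
Σ = 1·1024 + 6·(-512) + 21·256 + 56·(-128) + 126·64 + 252·(-32) + 462·16 + 792·(-8) + 1287·4 + 2002·(-2) + 3003·1 = 1363.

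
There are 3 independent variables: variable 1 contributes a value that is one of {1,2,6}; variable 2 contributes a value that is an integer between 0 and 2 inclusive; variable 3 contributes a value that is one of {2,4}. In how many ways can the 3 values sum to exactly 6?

3

The generating function for the choices is (x + x^2 + x^6)·(1 + x + x^2)·(x^2 + x^4); the count is [x^6].
(x + x^2 + x^6) has coefficients 0,1,1,0,0,0,1 for degrees 0…6.
(1 + x + x^2) has coefficients 1,1,1,0,0,0,0 for degrees 0…6.
Finally multiplying by (x^2 + x^4), the product of all factors after the first has coefficients 0,0,1,1,2,1,1 for degrees 0…6.
[x^6] = 1·1 + 1·2 + 1·0 = 3.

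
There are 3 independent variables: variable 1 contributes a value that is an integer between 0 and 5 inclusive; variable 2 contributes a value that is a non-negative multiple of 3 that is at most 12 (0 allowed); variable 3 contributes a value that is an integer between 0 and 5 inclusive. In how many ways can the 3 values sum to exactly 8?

12

The generating function for the choices is (1 + q + q^2 + q^3 + q^4 + q^5)·(1 + q^3 + q^6 + q^9 + q^12)·(1 + q + q^2 + q^3 + q^4 + q^5); the count is [q^8].
(1 + q + q^2 + q^3 + q^4 + q^5) has coefficients 1,1,1,1,1,1 for degrees 0…5.
(1 + q^3 + q^6 + q^9 + q^12) has coefficients 1,0,0,1,0,0,1,0,0 for degrees 0…8.
Finally multiplying by (1 + q + q^2 + q^3 + q^4 + q^5), the product of all factors after the first has coefficients 1,1,1,2,2,2,2,2,2 for degrees 0…8.
[q^8] = 1·2 + 1·2 + 1·2 + 1·2 + 1·2 + 1·2 = 12.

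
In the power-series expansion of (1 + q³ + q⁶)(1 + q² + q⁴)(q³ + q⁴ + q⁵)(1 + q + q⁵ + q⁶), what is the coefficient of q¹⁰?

9

(1 + q³ + q⁶) has coefficients 1,0,0,1,0,0,1 for degrees 0…6.
(1 + q² + q⁴) has coefficients 1,0,1,0,1,0,0,0,0,0,0 for degrees 0…10.
Multiplying by (q³ + q⁴ + q⁵) gives running coefficients 0,0,0,1,1,2,1,2,1,1,0 for degrees 0…10.
Finally multiplying by (1 + q + q⁵ + q⁶), the product of all factors after the first has coefficients 0,0,0,1,2,3,3,3,4,4,4 for degrees 0…10.
[q¹⁰] = 1·4 + 1·3 + 1·2 = 9.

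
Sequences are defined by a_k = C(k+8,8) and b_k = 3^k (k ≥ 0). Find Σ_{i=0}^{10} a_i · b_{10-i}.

The convolution is the x^10 coefficient of A(x)B(x).
Σ = 1·59049 + 9·19683 + 45·6561 + 165·2187 + 495·729 + 1287·243 + 3003·81 + 6435·27 + 12870·9 + 24310·3 + 43758·1 = 2215398.

2215398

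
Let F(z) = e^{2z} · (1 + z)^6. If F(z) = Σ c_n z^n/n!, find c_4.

2248

The EGF product rule gives c_4 = Σ_{k_1+k_2=4} C(4; k_1,k_2) · ∏ g_i(k_i), where e^{2z} gives (2)^k; (1+z)^6 gives the falling factorial (6)_k.
g_1(k) for k = 0…4: 1, 2, 4, 8, 16.
g_2(k) for k = 0…4: 1, 6, 30, 120, 360.
c_4 = Σ_k C(4,k)·g_1(k)·g_2(4−k) = 1·1·360 + 4·2·120 + 6·4·30 + 4·8·6 + 1·16·1 = 360 + 960 + 720 + 192 + 16 = 2248.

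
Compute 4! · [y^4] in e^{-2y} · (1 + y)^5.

The EGF product rule gives c_4 = Σ_{k_1+k_2=4} C(4; k_1,k_2) · ∏ g_i(k_i), where e^{-2y} gives (-2)^k; (1+y)^5 gives the falling factorial (5)_k.
g_1(k) for k = 0…4: 1, -2, 4, -8, 16.
g_2(k) for k = 0…4: 1, 5, 20, 60, 120.
c_4 = Σ_k C(4,k)·g_1(k)·g_2(4−k) = 1·1·120 + 4·(-2)·60 + 6·4·20 + 4·(-8)·5 + 1·16·1 = 120 − 480 + 480 − 160 + 16 = -24.

-24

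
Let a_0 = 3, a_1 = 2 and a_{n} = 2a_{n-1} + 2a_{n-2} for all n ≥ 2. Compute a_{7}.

1376

The ordinary generating function has denominator 1 - 2y - 2y^2.
Iterating the recurrence: a_0,…,a_{7} = 3, 2, 10, 24, 68, 184, 504, 1376.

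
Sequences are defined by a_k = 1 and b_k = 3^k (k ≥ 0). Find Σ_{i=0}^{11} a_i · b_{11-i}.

265720

This is [x^11] in the product of the two ordinary generating functions.
Σ = 1·177147 + 1·59049 + 1·19683 + 1·6561 + 1·2187 + 1·729 + 1·243 + 1·81 + 1·27 + 1·9 + 1·3 + 1·1 = 265720.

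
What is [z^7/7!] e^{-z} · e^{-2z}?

The EGF product rule gives c_7 = Σ_{k_1+k_2=7} C(7; k_1,k_2) · ∏ g_i(k_i), where e^{-z} gives (-1)^k; e^{-2z} gives (-2)^k.
g_1(k) for k = 0…7: 1, -1, 1, -1, 1, -1, 1, -1.
g_2(k) for k = 0…7: 1, -2, 4, -8, 16, -32, 64, -128.
c_7 = Σ_k C(7,k)·g_1(k)·g_2(7−k) = 1·1·(-128) + 7·(-1)·64 + 21·1·(-32) + 35·(-1)·16 + 35·1·(-8) + 21·(-1)·4 + 7·1·(-2) + 1·(-1)·1 = −128 − 448 − 672 − 560 − 280 − 84 − 14 − 1 = -2187.

-2187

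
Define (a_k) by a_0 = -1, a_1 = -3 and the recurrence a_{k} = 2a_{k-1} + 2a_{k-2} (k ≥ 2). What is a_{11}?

-68192

The ordinary generating function has denominator 1 - 2x - 2x^2.
Iterating the recurrence: a_0,…,a_{11} = -1, -3, -8, -22, -60, -164, -448, -1224, -3344, -9136, -24960, -68192.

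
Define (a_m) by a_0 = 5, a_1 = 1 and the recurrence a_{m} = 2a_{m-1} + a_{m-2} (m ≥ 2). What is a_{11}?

17631

The ordinary generating function has denominator 1 - 2y - y^2.
Iterating the recurrence: a_0,…,a_{11} = 5, 1, 7, 15, 37, 89, 215, 519, 1253, 3025, 7303, 17631.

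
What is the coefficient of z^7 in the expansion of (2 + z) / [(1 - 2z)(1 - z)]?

637

Partial fractions give a closed form: a_n = (5)·2^n + (-3)·1^n.
At n = 7: a_7 = 637.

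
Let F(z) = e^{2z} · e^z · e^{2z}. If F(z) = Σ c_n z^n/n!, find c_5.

The EGF product rule gives c_5 = Σ_{k_1+k_2+k_3=5} C(5; k_1,k_2,k_3) · ∏ g_i(k_i), where e^{2z} gives (2)^k; e^z gives (1)^k; e^{2z} gives (2)^k.
g_1(k) for k = 0…5: 1, 2, 4, 8, 16, 32.
g_2(k) for k = 0…5: 1, 1, 1, 1, 1, 1.
g_3(k) for k = 0…5: 1, 2, 4, 8, 16, 32.
First combine the last two factors: h(k) = Σ_j C(k,j)·g_2(j)·g_3(k−j) for k = 0…5: 1, 3, 9, 27, 81, 243.
c_5 = Σ_k C(5,k)·g_1(k)·h(5−k) = 1·1·243 + 5·2·81 + 10·4·27 + 10·8·9 + 5·16·3 + 1·32·1 = 243 + 810 + 1080 + 720 + 240 + 32 = 3125.

3125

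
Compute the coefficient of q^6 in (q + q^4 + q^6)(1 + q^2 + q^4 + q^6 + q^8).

(q + q^4 + q^6) has coefficients 0,1,0,0,1,0,1 for degrees 0…6.
(1 + q^2 + q^4 + q^6 + q^8) has coefficients 1,0,1,0,1,0,1 for degrees 0…6.
[q^6] = 1·0 + 1·1 + 1·1 = 2.

2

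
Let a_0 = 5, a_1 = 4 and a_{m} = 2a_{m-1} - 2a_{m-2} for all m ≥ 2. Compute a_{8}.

80

The ordinary generating function has denominator 1 - 2x + 2x^2.
Iterating the recurrence: a_0,…,a_{8} = 5, 4, -2, -12, -20, -16, 8, 48, 80.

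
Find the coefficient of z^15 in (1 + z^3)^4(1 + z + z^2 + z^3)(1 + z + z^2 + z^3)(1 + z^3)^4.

(1 + z^3)^4 has coefficients 1,0,0,4,0,0,6,0,0,4,0,0,1 for degrees 0…12.
(1 + z + z^2 + z^3) has coefficients 1,1,1,1,0,0,0,0,0,0,0,0,0,0,0,0 for degrees 0…15.
Multiplying by (1 + z + z^2 + z^3) gives running coefficients 1,2,3,4,3,2,1,0,0,0,0,0,0,0,0,0 for degrees 0…15.
Finally multiplying by (1 + z^3)^4, the product of all factors after the first has coefficients 1,2,3,8,11,14,23,24,26,32,26,24,23,14,11,8 for degrees 0…15.
[z^15] = 1·8 + 4·23 + 6·32 + 4·23 + 1·8 = 392.

392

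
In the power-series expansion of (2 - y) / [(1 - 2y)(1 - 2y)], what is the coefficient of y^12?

The denominator gives the recurrence a_n = 4a_(n−1) − 4a_(n−2) for n ≥ 2; the numerator fixes a_0 = 2, a_1 = 7.
Iterating: 2, 7, 20, 52, 128, 304, 704, 1600, 3584, 7936, 17408, 37888, 81920, so a_12 = 81920.

81920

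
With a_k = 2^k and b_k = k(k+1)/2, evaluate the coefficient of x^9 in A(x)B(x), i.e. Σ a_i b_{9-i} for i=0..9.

1981

Write out a_i and b_{9-i} for i = 0,…,9 and sum the products.
Σ = 1·45 + 2·36 + 4·28 + 8·21 + 16·15 + 32·10 + 64·6 + 128·3 + 256·1 + 512·0 = 1981.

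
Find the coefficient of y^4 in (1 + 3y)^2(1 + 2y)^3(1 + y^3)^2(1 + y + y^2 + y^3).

(1 + 3y)^2 has coefficients 1,6,9 for degrees 0…2.
(1 + 2y)^3 has coefficients 1,6,12,8,0 for degrees 0…4.
Multiplying by (1 + y^3)^2 gives running coefficients 1,6,12,10,12 for degrees 0…4.
Finally multiplying by (1 + y + y^2 + y^3), the product of all factors after the first has coefficients 1,7,19,29,40 for degrees 0…4.
[y^4] = 1·40 + 6·29 + 9·19 = 385.

385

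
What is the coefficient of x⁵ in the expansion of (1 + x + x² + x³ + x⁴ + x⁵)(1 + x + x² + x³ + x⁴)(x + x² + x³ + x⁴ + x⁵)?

15

(1 + x + x² + x³ + x⁴ + x⁵) has coefficients 1,1,1,1,1,1 for degrees 0…5.
(1 + x + x² + x³ + x⁴) has coefficients 1,1,1,1,1,0 for degrees 0…5.
Finally multiplying by (x + x² + x³ + x⁴ + x⁵), the product of all factors after the first has coefficients 0,1,2,3,4,5 for degrees 0…5.
[x⁵] = 1·5 + 1·4 + 1·3 + 1·2 + 1·1 + 1·0 = 15.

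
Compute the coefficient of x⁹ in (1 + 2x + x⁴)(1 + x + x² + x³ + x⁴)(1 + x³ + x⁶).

4

(1 + 2x + x⁴) has coefficients 1,2,0,0,1 for degrees 0…4.
(1 + x + x² + x³ + x⁴) has coefficients 1,1,1,1,1,0,0,0,0,0 for degrees 0…9.
Finally multiplying by (1 + x³ + x⁶), the product of all factors after the first has coefficients 1,1,1,2,2,1,2,2,1,1 for degrees 0…9.
[x⁹] = 1·1 + 2·1 + 1·1 = 4.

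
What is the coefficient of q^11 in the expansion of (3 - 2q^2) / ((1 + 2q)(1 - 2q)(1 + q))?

-3413

Partial fractions give a closed form: a_n = (5/2)·(-2)^n + (5/6)·2^n + (-1/3)·(-1)^n.
At n = 11: a_11 = -3413.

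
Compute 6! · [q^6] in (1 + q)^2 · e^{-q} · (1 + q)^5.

The EGF product rule gives c_6 = Σ_{k_1+k_2+k_3=6} C(6; k_1,k_2,k_3) · ∏ g_i(k_i), where (1+q)^2 gives the falling factorial (2)_k; e^{-q} gives (-1)^k; (1+q)^5 gives the falling factorial (5)_k.
g_1(k) for k = 0…6: 1, 2, 2, 0, 0, 0, 0.
g_2(k) for k = 0…6: 1, -1, 1, -1, 1, -1, 1.
g_3(k) for k = 0…6: 1, 5, 20, 60, 120, 120, 0.
First combine the last two factors: h(k) = Σ_j C(k,j)·g_2(j)·g_3(k−j) for k = 0…6: 1, 4, 11, 14, -19, -56, 151.
c_6 = Σ_k C(6,k)·g_1(k)·h(6−k) = 1·1·151 + 6·2·(-56) + 15·2·(-19) = 151 − 672 − 570 = -1091.

-1091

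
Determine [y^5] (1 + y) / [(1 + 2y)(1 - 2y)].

Partial fractions give a closed form: a_n = (1/4)·(-2)^n + (3/4)·2^n.
At n = 5: a_5 = 16.

16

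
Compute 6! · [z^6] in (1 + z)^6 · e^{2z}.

The EGF product rule gives c_6 = Σ_{k_1+k_2=6} C(6; k_1,k_2) · ∏ g_i(k_i), where (1+z)^6 gives the falling factorial (6)_k; e^{2z} gives (2)^k.
g_1(k) for k = 0…6: 1, 6, 30, 120, 360, 720, 720.
g_2(k) for k = 0…6: 1, 2, 4, 8, 16, 32, 64.
c_6 = Σ_k C(6,k)·g_1(k)·g_2(6−k) = 1·1·64 + 6·6·32 + 15·30·16 + 20·120·8 + 15·360·4 + 6·720·2 + 1·720·1 = 64 + 1152 + 7200 + 19200 + 21600 + 8640 + 720 = 58576.

58576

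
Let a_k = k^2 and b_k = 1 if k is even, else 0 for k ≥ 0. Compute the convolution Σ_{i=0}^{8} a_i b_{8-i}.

120

This is [x^8] in the product of the two ordinary generating functions.
Σ = 0·1 + 1·0 + 4·1 + 9·0 + 16·1 + 25·0 + 36·1 + 49·0 + 64·1 = 120.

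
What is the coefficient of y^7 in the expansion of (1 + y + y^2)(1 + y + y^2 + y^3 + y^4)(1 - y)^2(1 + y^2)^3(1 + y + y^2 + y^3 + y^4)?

-7

(1 + y + y^2) has coefficients 1,1,1 for degrees 0…2.
(1 + y + y^2 + y^3 + y^4) has coefficients 1,1,1,1,1,0,0,0 for degrees 0…7.
Multiplying by (1 - y)^2 gives running coefficients 1,-1,0,0,0,-1,1,0 for degrees 0…7.
Multiplying by (1 + y^2)^3 gives running coefficients 1,-1,3,-3,3,-4,2,-4 for degrees 0…7.
Finally multiplying by (1 + y + y^2 + y^3 + y^4), the product of all factors after the first has coefficients 1,0,3,0,3,-2,1,-6 for degrees 0…7.
[y^7] = 1·(-6) + 1·1 + 1·(-2) = -7.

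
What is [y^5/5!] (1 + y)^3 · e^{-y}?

The EGF product rule gives c_5 = Σ_{k_1+k_2=5} C(5; k_1,k_2) · ∏ g_i(k_i), where (1+y)^3 gives the falling factorial (3)_k; e^{-y} gives (-1)^k.
g_1(k) for k = 0…5: 1, 3, 6, 6, 0, 0.
g_2(k) for k = 0…5: 1, -1, 1, -1, 1, -1.
c_5 = Σ_k C(5,k)·g_1(k)·g_2(5−k) = 1·1·(-1) + 5·3·1 + 10·6·(-1) + 10·6·1 = −1 + 15 − 60 + 60 = 14.

14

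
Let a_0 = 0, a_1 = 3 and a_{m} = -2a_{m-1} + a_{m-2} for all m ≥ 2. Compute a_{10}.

-7134

The ordinary generating function has denominator 1 + 2q - q^2.
Iterating the recurrence: a_0,…,a_{10} = 0, 3, -6, 15, -36, 87, -210, 507, -1224, 2955, -7134.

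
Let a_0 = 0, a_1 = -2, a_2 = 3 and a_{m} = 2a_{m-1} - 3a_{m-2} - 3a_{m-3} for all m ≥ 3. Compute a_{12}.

The ordinary generating function has denominator 1 - 2z + 3z^2 + 3z^3.
Iterating the recurrence: a_0,…,a_{12} = 0, -2, 3, 12, 21, -3, -105, -264, -204, 699, 2802, 4119, -2265.

-2265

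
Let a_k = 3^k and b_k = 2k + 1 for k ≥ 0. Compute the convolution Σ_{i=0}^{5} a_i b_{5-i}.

This is [x^5] in the product of the two ordinary generating functions.
Σ = 1·11 + 3·9 + 9·7 + 27·5 + 81·3 + 243·1 = 722.

722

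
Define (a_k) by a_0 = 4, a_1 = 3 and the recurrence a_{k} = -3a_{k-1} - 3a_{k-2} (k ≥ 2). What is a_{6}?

The ordinary generating function has denominator 1 + 3t + 3t^2.
Iterating the recurrence: a_0,…,a_{6} = 4, 3, -21, 54, -99, 135, -108.

-108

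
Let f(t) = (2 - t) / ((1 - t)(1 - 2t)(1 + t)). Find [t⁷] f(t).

Partial fractions give a closed form: a_n = (-1/2)·1^n + (2)·2^n + (1/2)·(-1)^n.
At n = 7: a_7 = 255.

255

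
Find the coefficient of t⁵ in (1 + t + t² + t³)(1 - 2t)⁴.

8

(1 + t + t² + t³) has coefficients 1,1,1,1 for degrees 0…3.
(1 - 2t)⁴ has coefficients 1,-8,24,-32,16,0 for degrees 0…5.
[t⁵] = 1·0 + 1·16 + 1·(-32) + 1·24 = 8.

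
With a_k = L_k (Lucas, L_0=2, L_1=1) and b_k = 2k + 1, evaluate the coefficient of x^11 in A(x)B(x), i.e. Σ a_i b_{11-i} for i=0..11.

2176

The convolution is the x^11 coefficient of A(x)B(x).
Σ = 2·23 + 1·21 + 3·19 + 4·17 + 7·15 + 11·13 + 18·11 + 29·9 + 47·7 + 76·5 + 123·3 + 199·1 = 2176.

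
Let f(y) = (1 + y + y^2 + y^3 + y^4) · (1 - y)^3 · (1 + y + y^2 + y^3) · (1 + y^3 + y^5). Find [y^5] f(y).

1

(1 + y + y^2 + y^3 + y^4) has coefficients 1,1,1,1,1 for degrees 0…4.
(1 - y)^3 has coefficients 1,-3,3,-1,0,0 for degrees 0…5.
Multiplying by (1 + y + y^2 + y^3) gives running coefficients 1,-2,1,0,-1,2 for degrees 0…5.
Finally multiplying by (1 + y^3 + y^5), the product of all factors after the first has coefficients 1,-2,1,1,-3,4 for degrees 0…5.
[y^5] = 1·4 + 1·(-3) + 1·1 + 1·1 + 1·(-2) = 1.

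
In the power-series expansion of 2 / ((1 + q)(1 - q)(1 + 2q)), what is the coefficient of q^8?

682

Partial fractions give a closed form: a_n = (-1)·(-1)^n + (1/3)·1^n + (8/3)·(-2)^n.
At n = 8: a_8 = 682.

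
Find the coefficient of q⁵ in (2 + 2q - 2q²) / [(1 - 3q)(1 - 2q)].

1622

The denominator gives the recurrence a_n = 5a_(n−1) − 6a_(n−2) for n ≥ 3; the numerator fixes a_0 = 2, a_1 = 12, a_2 = 46.
Iterating: 2, 12, 46, 158, 514, 1622, so a_5 = 1622.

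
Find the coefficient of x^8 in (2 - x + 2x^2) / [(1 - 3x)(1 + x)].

The denominator gives the recurrence a_n = 2a_(n−1) + 3a_(n−2) for n ≥ 3; the numerator fixes a_0 = 2, a_1 = 3, a_2 = 14.
Iterating: 2, 3, 14, 37, 116, 343, 1034, 3097, 9296, so a_8 = 9296.

9296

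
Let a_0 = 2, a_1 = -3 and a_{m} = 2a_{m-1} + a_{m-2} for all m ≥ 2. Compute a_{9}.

The ordinary generating function has denominator 1 - 2q - q^2.
Iterating the recurrence: a_0,…,a_{9} = 2, -3, -4, -11, -26, -63, -152, -367, -886, -2139.

-2139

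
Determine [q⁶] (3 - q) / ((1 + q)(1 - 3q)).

The denominator gives the recurrence a_n = 2a_(n−1) + 3a_(n−2) for n ≥ 2; the numerator fixes a_0 = 3, a_1 = 5.
Iterating: 3, 5, 19, 53, 163, 485, 1459, so a_6 = 1459.

1459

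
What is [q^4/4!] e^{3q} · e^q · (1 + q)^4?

2840

The EGF product rule gives c_4 = Σ_{k_1+k_2+k_3=4} C(4; k_1,k_2,k_3) · ∏ g_i(k_i), where e^{3q} gives (3)^k; e^q gives (1)^k; (1+q)^4 gives the falling factorial (4)_k.
g_1(k) for k = 0…4: 1, 3, 9, 27, 81.
g_2(k) for k = 0…4: 1, 1, 1, 1, 1.
g_3(k) for k = 0…4: 1, 4, 12, 24, 24.
First combine the last two factors: h(k) = Σ_j C(k,j)·g_2(j)·g_3(k−j) for k = 0…4: 1, 5, 21, 73, 209.
c_4 = Σ_k C(4,k)·g_1(k)·h(4−k) = 1·1·209 + 4·3·73 + 6·9·21 + 4·27·5 + 1·81·1 = 209 + 876 + 1134 + 540 + 81 = 2840.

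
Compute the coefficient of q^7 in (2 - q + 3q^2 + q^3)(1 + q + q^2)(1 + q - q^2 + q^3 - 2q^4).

(2 - q + 3q^2 + q^3) has coefficients 2,-1,3,1 for degrees 0…3.
(1 + q + q^2) has coefficients 1,1,1,0,0,0,0,0 for degrees 0…7.
Finally multiplying by (1 + q - q^2 + q^3 - 2q^4), the product of all factors after the first has coefficients 1,2,1,1,-2,-1,-2,0 for degrees 0…7.
[q^7] = 2·0 − 1·(-2) + 3·(-1) + 1·(-2) = -3.

-3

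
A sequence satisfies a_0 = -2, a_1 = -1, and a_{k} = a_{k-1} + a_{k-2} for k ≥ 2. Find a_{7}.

-29

The ordinary generating function has denominator 1 - z - z^2.
Iterating the recurrence: a_0,…,a_{7} = -2, -1, -3, -4, -7, -11, -18, -29.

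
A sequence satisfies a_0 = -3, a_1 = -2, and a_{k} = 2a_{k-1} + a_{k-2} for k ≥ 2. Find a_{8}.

-1323

The ordinary generating function has denominator 1 - 2x - x^2.
Iterating the recurrence: a_0,…,a_{8} = -3, -2, -7, -16, -39, -94, -227, -548, -1323.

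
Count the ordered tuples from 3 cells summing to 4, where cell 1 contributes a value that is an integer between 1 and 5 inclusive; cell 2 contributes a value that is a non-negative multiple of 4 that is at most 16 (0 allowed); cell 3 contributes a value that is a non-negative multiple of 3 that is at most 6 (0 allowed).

The generating function for the choices is (z + z^2 + z^3 + z^4 + z^5)·(1 + z^4 + z^8 + z^12 + z^16)·(1 + z^3 + z^6); the count is [z^4].
(z + z^2 + z^3 + z^4 + z^5) has coefficients 0,1,1,1,1 for degrees 0…4.
(1 + z^4 + z^8 + z^12 + z^16) has coefficients 1,0,0,0,1 for degrees 0…4.
Finally multiplying by (1 + z^3 + z^6), the product of all factors after the first has coefficients 1,0,0,1,1 for degrees 0…4.
[z^4] = 1·1 + 1·0 + 1·0 + 1·1 = 2.

2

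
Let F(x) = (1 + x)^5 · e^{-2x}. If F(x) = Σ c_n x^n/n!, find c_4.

-24

The EGF product rule gives c_4 = Σ_{k_1+k_2=4} C(4; k_1,k_2) · ∏ g_i(k_i), where (1+x)^5 gives the falling factorial (5)_k; e^{-2x} gives (-2)^k.
g_1(k) for k = 0…4: 1, 5, 20, 60, 120.
g_2(k) for k = 0…4: 1, -2, 4, -8, 16.
c_4 = Σ_k C(4,k)·g_1(k)·g_2(4−k) = 1·1·16 + 4·5·(-8) + 6·20·4 + 4·60·(-2) + 1·120·1 = 16 − 160 + 480 − 480 + 120 = -24.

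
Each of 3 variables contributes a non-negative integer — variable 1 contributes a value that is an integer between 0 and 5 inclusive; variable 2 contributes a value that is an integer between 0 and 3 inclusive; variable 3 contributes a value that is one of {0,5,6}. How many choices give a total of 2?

3

The generating function for the choices is (1 + t + t² + t³ + t⁴ + t⁵)·(1 + t + t² + t³)·(1 + t⁵ + t⁶); the count is [t²].
(1 + t + t² + t³ + t⁴ + t⁵) has coefficients 1,1,1 for degrees 0…2.
(1 + t + t² + t³) has coefficients 1,1,1 for degrees 0…2.
Finally multiplying by (1 + t⁵ + t⁶), the product of all factors after the first has coefficients 1,1,1 for degrees 0…2.
[t²] = 1·1 + 1·1 + 1·1 = 3.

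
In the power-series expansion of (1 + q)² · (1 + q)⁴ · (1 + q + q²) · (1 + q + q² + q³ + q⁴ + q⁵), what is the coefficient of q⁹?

121

(1 + q)² has coefficients 1,2,1 for degrees 0…2.
(1 + q)⁴ has coefficients 1,4,6,4,1,0,0,0,0,0 for degrees 0…9.
Multiplying by (1 + q + q²) gives running coefficients 1,5,11,14,11,5,1,0,0,0 for degrees 0…9.
Finally multiplying by (1 + q + q² + q³ + q⁴ + q⁵), the product of all factors after the first has coefficients 1,6,17,31,42,47,47,42,31,17 for degrees 0…9.
[q⁹] = 1·17 + 2·31 + 1·42 = 121.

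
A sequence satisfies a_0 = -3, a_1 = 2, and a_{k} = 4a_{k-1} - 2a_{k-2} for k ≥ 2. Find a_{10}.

The ordinary generating function has denominator 1 - 4z + 2z^2.
Iterating the recurrence: a_0,…,a_{10} = -3, 2, 14, 52, 180, 616, 2104, 7184, 24528, 83744, 285920.

285920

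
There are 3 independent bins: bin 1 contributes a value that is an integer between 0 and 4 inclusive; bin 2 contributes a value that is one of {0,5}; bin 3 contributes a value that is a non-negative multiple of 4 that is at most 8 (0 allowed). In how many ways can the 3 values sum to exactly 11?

2

The generating function for the choices is (1 + t + t^2 + t^3 + t^4)·(1 + t^5)·(1 + t^4 + t^8); the count is [t^11].
(1 + t + t^2 + t^3 + t^4) has coefficients 1,1,1,1,1 for degrees 0…4.
(1 + t^5) has coefficients 1,0,0,0,0,1,0,0,0,0,0,0 for degrees 0…11.
Finally multiplying by (1 + t^4 + t^8), the product of all factors after the first has coefficients 1,0,0,0,1,1,0,0,1,1,0,0 for degrees 0…11.
[t^11] = 1·0 + 1·0 + 1·1 + 1·1 + 1·0 = 2.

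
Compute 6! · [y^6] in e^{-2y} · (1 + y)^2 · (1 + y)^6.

The EGF product rule gives c_6 = Σ_{k_1+k_2+k_3=6} C(6; k_1,k_2,k_3) · ∏ g_i(k_i), where e^{-2y} gives (-2)^k; (1+y)^2 gives the falling factorial (2)_k; (1+y)^6 gives the falling factorial (6)_k.
g_1(k) for k = 0…6: 1, -2, 4, -8, 16, -32, 64.
g_2(k) for k = 0…6: 1, 2, 2, 0, 0, 0, 0.
g_3(k) for k = 0…6: 1, 6, 30, 120, 360, 720, 720.
First combine the last two factors: h(k) = Σ_j C(k,j)·g_2(j)·g_3(k−j) for k = 0…6: 1, 8, 56, 336, 1680, 6720, 20160.
c_6 = Σ_k C(6,k)·g_1(k)·h(6−k) = 1·1·20160 + 6·(-2)·6720 + 15·4·1680 + 20·(-8)·336 + 15·16·56 + 6·(-32)·8 + 1·64·1 = 20160 − 80640 + 100800 − 53760 + 13440 − 1536 + 64 = -1472.

-1472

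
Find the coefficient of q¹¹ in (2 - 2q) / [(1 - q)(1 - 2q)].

Partial fractions give a closed form: a_n = (2)·2^n.
At n = 11: a_11 = 4096.

4096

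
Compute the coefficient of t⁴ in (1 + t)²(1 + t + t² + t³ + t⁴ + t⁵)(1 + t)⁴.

(1 + t)² has coefficients 1,2,1 for degrees 0…2.
(1 + t + t² + t³ + t⁴ + t⁵) has coefficients 1,1,1,1,1 for degrees 0…4.
Finally multiplying by (1 + t)⁴, the product of all factors after the first has coefficients 1,5,11,15,16 for degrees 0…4.
[t⁴] = 1·16 + 2·15 + 1·11 = 57.

57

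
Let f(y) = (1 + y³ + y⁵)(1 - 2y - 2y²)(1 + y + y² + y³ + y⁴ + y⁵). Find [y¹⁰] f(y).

(1 + y³ + y⁵) has coefficients 1,0,0,1,0,1 for degrees 0…5.
(1 - 2y - 2y²) has coefficients 1,-2,-2,0,0,0,0,0,0,0,0 for degrees 0…10.
Finally multiplying by (1 + y + y² + y³ + y⁴ + y⁵), the product of all factors after the first has coefficients 1,-1,-3,-3,-3,-3,-4,-2,0,0,0 for degrees 0…10.
[y¹⁰] = 1·0 + 1·(-2) + 1·(-3) = -5.

-5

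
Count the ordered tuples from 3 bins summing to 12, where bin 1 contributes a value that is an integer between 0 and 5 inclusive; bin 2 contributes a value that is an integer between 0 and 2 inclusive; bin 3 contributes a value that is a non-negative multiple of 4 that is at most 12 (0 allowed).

4

The generating function for the choices is (1 + x + x² + x³ + x⁴ + x⁵)·(1 + x + x²)·(1 + x⁴ + x⁸ + x¹²); the count is [x¹²].
(1 + x + x² + x³ + x⁴ + x⁵) has coefficients 1,1,1,1,1,1 for degrees 0…5.
(1 + x + x²) has coefficients 1,1,1,0,0,0,0,0,0,0,0,0,0 for degrees 0…12.
Finally multiplying by (1 + x⁴ + x⁸ + x¹²), the product of all factors after the first has coefficients 1,1,1,0,1,1,1,0,1,1,1,0,1 for degrees 0…12.
[x¹²] = 1·1 + 1·0 + 1·1 + 1·1 + 1·1 + 1·0 = 4.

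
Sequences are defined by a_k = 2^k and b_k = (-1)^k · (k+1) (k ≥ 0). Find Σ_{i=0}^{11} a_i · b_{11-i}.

Write out a_i and b_{11-i} for i = 0,…,11 and sum the products.
Σ = 1·(-12) + 2·11 + 4·(-10) + 8·9 + 16·(-8) + 32·7 + 64·(-6) + 128·5 + 256·(-4) + 512·3 + 1024·(-2) + 2048·1 = 906.

906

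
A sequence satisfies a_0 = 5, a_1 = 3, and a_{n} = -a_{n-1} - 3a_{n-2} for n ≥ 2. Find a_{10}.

The ordinary generating function has denominator 1 + z + 3z^2.
Iterating the recurrence: a_0,…,a_{10} = 5, 3, -18, 9, 45, -72, -63, 279, -90, -747, 1017.

1017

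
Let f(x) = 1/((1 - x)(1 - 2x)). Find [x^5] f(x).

63

Partial fractions give a closed form: a_n = (-1)·1^n + (2)·2^n.
At n = 5: a_5 = 63.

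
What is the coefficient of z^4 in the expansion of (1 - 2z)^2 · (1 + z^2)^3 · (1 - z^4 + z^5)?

14

(1 - 2z)^2 has coefficients 1,-4,4 for degrees 0…2.
(1 + z^2)^3 has coefficients 1,0,3,0,3 for degrees 0…4.
Finally multiplying by (1 - z^4 + z^5), the product of all factors after the first has coefficients 1,0,3,0,2 for degrees 0…4.
[z^4] = 1·2 − 4·0 + 4·3 = 14.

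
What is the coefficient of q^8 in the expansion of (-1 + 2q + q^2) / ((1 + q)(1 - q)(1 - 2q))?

84

The denominator gives the recurrence a_n = 2a_(n−1) + a_(n−2) − 2a_(n−3) for n ≥ 3; the numerator fixes a_0 = -1, a_1 = 0, a_2 = 0.
Iterating: -1, 0, 0, 2, 4, 10, 20, 42, 84, so a_8 = 84.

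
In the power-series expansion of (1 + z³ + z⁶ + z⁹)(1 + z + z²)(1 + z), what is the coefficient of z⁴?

2

(1 + z³ + z⁶ + z⁹) has coefficients 1,0,0,1,0 for degrees 0…4.
(1 + z + z²) has coefficients 1,1,1,0,0 for degrees 0…4.
Finally multiplying by (1 + z), the product of all factors after the first has coefficients 1,2,2,1,0 for degrees 0…4.
[z⁴] = 1·0 + 1·2 = 2.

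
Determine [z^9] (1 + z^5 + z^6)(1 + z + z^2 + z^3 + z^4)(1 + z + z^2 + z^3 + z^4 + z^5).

10

(1 + z^5 + z^6) has coefficients 1,0,0,0,0,1,1 for degrees 0…6.
(1 + z + z^2 + z^3 + z^4) has coefficients 1,1,1,1,1,0,0,0,0,0 for degrees 0…9.
Finally multiplying by (1 + z + z^2 + z^3 + z^4 + z^5), the product of all factors after the first has coefficients 1,2,3,4,5,5,4,3,2,1 for degrees 0…9.
[z^9] = 1·1 + 1·5 + 1·4 = 10.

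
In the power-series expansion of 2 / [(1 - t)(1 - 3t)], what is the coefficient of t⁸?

19682

Partial fractions give a closed form: a_n = (-1)·1^n + (3)·3^n.
At n = 8: a_8 = 19682.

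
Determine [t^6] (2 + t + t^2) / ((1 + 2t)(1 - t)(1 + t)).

The denominator gives the recurrence a_n = −2a_(n−1) + a_(n−2) + 2a_(n−3) for n ≥ 3; the numerator fixes a_0 = 2, a_1 = -3, a_2 = 9.
Iterating: 2, -3, 9, -17, 37, -73, 149, so a_6 = 149.

149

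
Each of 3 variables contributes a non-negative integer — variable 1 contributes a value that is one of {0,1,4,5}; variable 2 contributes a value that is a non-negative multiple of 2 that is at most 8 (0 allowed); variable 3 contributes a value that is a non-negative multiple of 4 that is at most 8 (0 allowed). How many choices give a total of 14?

3

The generating function for the choices is (1 + y + y⁴ + y⁵)·(1 + y² + y⁴ + y⁶ + y⁸)·(1 + y⁴ + y⁸); the count is [y¹⁴].
(1 + y + y⁴ + y⁵) has coefficients 1,1,0,0,1,1 for degrees 0…5.
(1 + y² + y⁴ + y⁶ + y⁸) has coefficients 1,0,1,0,1,0,1,0,1,0,0,0,0,0,0 for degrees 0…14.
Finally multiplying by (1 + y⁴ + y⁸), the product of all factors after the first has coefficients 1,0,1,0,2,0,2,0,3,0,2,0,2,0,1 for degrees 0…14.
[y¹⁴] = 1·1 + 1·0 + 1·2 + 1·0 = 3.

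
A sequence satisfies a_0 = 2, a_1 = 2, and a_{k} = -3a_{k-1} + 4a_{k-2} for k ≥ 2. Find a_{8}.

The ordinary generating function has denominator 1 + 3x - 4x^2.
Iterating the recurrence: a_0,…,a_{8} = 2, 2, 2, 2, 2, 2, 2, 2, 2.

2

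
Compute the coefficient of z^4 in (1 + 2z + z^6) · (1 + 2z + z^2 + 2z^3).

4

(1 + 2z + z^6) has coefficients 1,2,0,0,0 for degrees 0…4.
(1 + 2z + z^2 + 2z^3) has coefficients 1,2,1,2,0 for degrees 0…4.
[z^4] = 1·0 + 2·2 = 4.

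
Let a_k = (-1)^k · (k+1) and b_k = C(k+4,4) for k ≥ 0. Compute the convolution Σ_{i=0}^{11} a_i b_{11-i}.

This is [x^11] in the product of the two ordinary generating functions.
Σ = 1·1365 − 2·1001 + 3·715 − 4·495 + 5·330 − 6·210 + 7·126 − 8·70 + 9·35 − 10·15 + 11·5 − 12·1 = 448.

448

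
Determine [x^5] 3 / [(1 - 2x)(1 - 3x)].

Partial fractions give a closed form: a_n = (-6)·2^n + (9)·3^n.
At n = 5: a_5 = 1995.

1995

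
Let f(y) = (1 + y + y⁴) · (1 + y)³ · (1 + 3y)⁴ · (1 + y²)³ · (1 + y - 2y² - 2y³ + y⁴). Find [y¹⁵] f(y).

(1 + y + y⁴) has coefficients 1,1,0,0,1 for degrees 0…4.
(1 + y)³ has coefficients 1,3,3,1,0,0,0,0,0,0,0,0,0,0,0,0 for degrees 0…15.
Multiplying by (1 + 3y)⁴ gives running coefficients 1,15,93,307,579,621,351,81,0,0,0,0,0,0,0,0 for degrees 0…15.
Multiplying by (1 + y²)³ gives running coefficients 1,15,96,352,861,1587,2368,2880,2883,2413,1632,864,351,81,0,0 for degrees 0…15.
Finally multiplying by (1 + y - 2y² - 2y³ + y⁴), the product of all factors after the first has coefficients 1,16,109,416,992,1567,1625,704,-1286,-3613,-5113,-5216,-3992,-2147,-717,0 for degrees 0…15.
[y¹⁵] = 1·0 + 1·(-717) + 1·(-5216) = -5933.

-5933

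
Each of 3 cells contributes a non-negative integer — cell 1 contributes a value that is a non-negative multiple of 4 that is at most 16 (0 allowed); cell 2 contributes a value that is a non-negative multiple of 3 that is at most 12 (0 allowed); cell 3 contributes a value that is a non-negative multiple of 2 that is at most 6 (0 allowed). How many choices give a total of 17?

The generating function for the choices is (1 + z⁴ + z⁸ + z¹² + z¹⁶)·(1 + z³ + z⁶ + z⁹ + z¹²)·(1 + z² + z⁴ + z⁶); the count is [z¹⁷].
(1 + z⁴ + z⁸ + z¹² + z¹⁶) has coefficients 1,0,0,0,1,0,0,0,1,0,0,0,1,0,0,0,1 for degrees 0…16.
(1 + z³ + z⁶ + z⁹ + z¹²) has coefficients 1,0,0,1,0,0,1,0,0,1,0,0,1,0,0,0,0,0 for degrees 0…17.
Finally multiplying by (1 + z² + z⁴ + z⁶), the product of all factors after the first has coefficients 1,0,1,1,1,1,2,1,1,2,1,1,2,1,1,1,1,0 for degrees 0…17.
[z¹⁷] = 1·0 + 1·1 + 1·2 + 1·1 + 1·0 = 4.

4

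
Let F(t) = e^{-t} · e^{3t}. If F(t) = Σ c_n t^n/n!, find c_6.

The EGF product rule gives c_6 = Σ_{k_1+k_2=6} C(6; k_1,k_2) · ∏ g_i(k_i), where e^{-t} gives (-1)^k; e^{3t} gives (3)^k.
g_1(k) for k = 0…6: 1, -1, 1, -1, 1, -1, 1.
g_2(k) for k = 0…6: 1, 3, 9, 27, 81, 243, 729.
c_6 = Σ_k C(6,k)·g_1(k)·g_2(6−k) = 1·1·729 + 6·(-1)·243 + 15·1·81 + 20·(-1)·27 + 15·1·9 + 6·(-1)·3 + 1·1·1 = 729 − 1458 + 1215 − 540 + 135 − 18 + 1 = 64.

64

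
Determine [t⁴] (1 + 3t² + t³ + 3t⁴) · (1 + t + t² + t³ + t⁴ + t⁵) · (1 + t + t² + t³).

(1 + 3t² + t³ + 3t⁴) has coefficients 1,0,3,1,3 for degrees 0…4.
(1 + t + t² + t³ + t⁴ + t⁵) has coefficients 1,1,1,1,1 for degrees 0…4.
Finally multiplying by (1 + t + t² + t³), the product of all factors after the first has coefficients 1,2,3,4,4 for degrees 0…4.
[t⁴] = 1·4 + 3·3 + 1·2 + 3·1 = 18.

18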